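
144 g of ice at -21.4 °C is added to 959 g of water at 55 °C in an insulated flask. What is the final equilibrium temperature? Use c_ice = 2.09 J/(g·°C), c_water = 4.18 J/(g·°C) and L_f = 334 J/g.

Sum of m c ΔT and latent-heat terms is zero:
warm ice to 0 °C: 144×2.09×(0 − (-21.4)) = 6440.5; fusion: m_ice L_f = 144×334 = 48096; meltwater 0→T: 144×4.18×T = 601.92 T; water: 4008.6(T − 55)
4610.5 T = 220474 − 54537 = 165938
T ≈ 35.99 °C (positive, so assuming full melt was valid).

T_f ≈ 36.0 °C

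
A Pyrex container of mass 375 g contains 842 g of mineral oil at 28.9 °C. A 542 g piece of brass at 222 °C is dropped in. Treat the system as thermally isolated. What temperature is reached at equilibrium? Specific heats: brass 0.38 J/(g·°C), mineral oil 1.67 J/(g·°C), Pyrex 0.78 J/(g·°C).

T_f ≈ 49.8 °C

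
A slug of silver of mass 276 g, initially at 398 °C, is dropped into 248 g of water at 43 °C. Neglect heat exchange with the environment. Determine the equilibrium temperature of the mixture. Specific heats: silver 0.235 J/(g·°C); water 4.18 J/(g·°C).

Let T be the final temperature. ΣQ_i = 0:
276×0.235×(T − 398) + 248×4.18×(T − 43) = 0
64.86(T − 398) + 1036.6(T − 43) = 0
(64.86 + 1036.6) T = 64.86×398 + 1036.6×43
T = 70390 / 1101.5 = 63.9 °C

T_f ≈ 63.9 °C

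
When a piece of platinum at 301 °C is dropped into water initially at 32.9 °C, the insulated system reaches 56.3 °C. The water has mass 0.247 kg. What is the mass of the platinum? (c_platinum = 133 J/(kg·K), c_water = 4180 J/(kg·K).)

m ≈ 0.742 kg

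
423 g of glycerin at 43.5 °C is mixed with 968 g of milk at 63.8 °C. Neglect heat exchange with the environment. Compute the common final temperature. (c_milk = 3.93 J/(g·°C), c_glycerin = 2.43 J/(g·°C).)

T_f ≈ 59.5 °C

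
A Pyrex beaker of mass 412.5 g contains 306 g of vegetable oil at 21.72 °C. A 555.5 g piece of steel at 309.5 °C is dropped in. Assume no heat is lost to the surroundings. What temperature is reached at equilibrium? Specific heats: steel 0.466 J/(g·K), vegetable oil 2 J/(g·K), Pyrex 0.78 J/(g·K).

Let T be the final temperature. ΣQ_i = 0:
555.5×0.466×(T − 309.5) + 306×2×(T − 21.72) + 412.5×0.78×(T − 21.72) = 0
258.86(T − 309.5) + 612(T − 21.72) + 321.75(T − 21.72) = 0
1192.6 T = 100399
T = 100399 / 1192.6 = 84.2 °C

T_f ≈ 84.2 °C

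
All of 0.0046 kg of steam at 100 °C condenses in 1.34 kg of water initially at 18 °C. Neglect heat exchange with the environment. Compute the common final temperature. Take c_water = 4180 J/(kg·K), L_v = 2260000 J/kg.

Taking heat into each body as positive, Σ m c ΔT = 0:
latent heat released on condensation: 0.0046·2260000 = 10396; condensed water 100 °C→T: 19.23(T − 100); water warms: 1.34·4180·(T − 18) = 5601.2(T − 18)
5620.4 T = 10396 + 1922.8 + 100822 = 113140
T ≈ 20.13 °C, under the boiling point, so the assumption holds.

T_f ≈ 20.1 °C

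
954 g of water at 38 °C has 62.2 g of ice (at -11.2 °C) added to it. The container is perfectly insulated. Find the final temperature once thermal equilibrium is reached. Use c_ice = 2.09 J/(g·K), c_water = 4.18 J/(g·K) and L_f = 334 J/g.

Setting the total heat transfer to zero:
ice -11.2→0 °C: 62.2×2.09×11.2 = 1456; melt ice: 62.2×334 = 20775; meltwater 0→T: 62.2×4.18×T = 260 T; water: 3987.7(T − 38)
4247.7 T = 151533 − 22231 = 129303
T ≈ 30.44 °C (positive, so assuming full melt was valid).

T_f ≈ 30.4 °C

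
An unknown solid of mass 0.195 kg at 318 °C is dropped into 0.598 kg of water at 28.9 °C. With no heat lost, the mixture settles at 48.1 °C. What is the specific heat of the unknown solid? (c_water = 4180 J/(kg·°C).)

Taking heat into each body as positive, Σ m c ΔT = 0:
0.195·c·(48.1 − 318) + 0.598·4180·(48.1 − 28.9) = 0
-52.63 c = -47993
c = -47993/-52.63 ≈ 911.9 J/(kg·°C)

c ≈ 912 J/(kg·°C)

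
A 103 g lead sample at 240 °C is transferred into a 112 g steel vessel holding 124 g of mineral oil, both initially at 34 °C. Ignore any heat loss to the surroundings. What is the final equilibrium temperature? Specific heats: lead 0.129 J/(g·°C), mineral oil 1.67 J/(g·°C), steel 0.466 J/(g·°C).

T_f ≈ 44.0 °C

Energy conservation, ΣQ = 0:
103×0.129×(T − 240) + 124×1.67×(T − 34) + 112×0.466×(T − 34) = 0
13.29(T − 240) + 207.08(T − 34) + 52.19(T − 34) = 0
272.56 T = 12004
T = 12004/272.56 ≈ 44.04 °C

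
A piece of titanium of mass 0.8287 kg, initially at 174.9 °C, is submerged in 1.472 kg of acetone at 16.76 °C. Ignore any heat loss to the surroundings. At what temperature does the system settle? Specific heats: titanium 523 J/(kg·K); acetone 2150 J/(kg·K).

T_f ≈ 35.8 °C

|Q_titanium| = |Q_acetone|:
0.8287*523*(174.9 − T) = 1.472*2150*(T − 16.76)
433.41(174.9 − T) = 3164.8(T − 16.76)
3598.2 T = 128845  ⇒  T ≈ 35.81 °C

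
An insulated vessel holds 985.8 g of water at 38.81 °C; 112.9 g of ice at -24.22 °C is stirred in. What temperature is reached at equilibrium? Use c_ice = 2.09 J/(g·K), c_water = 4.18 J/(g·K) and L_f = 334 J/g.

T_f ≈ 25.4 °C

Conservation of energy gives ΣQ = 0:
ice -24.22→0 °C: 112.9×2.09×24.22 = 5715; fusion: m_ice L_f = 112.9×334 = 37709; warm the meltwater: 471.92 T; water cools: 985.8×4.18×(T − 38.81) = 4120.6(T − 38.81)
4592.6 T = 159922 − 43424 = 116499
T ≈ 25.37 °C — above 0 °C, consistent with complete melting.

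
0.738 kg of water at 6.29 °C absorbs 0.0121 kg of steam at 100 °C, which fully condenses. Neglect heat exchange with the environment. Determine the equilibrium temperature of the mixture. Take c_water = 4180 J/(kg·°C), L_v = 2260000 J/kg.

T_f ≈ 16.5 °C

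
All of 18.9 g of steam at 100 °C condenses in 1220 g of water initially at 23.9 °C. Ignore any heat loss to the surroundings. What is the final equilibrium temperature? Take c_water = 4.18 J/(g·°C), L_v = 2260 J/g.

Taking heat into each body as positive, Σ m c ΔT = 0:
steam→water at 100 °C releases m L_v = 18.9·2260 = 42714; condensate cools 100→T: 18.9·4.18·(T − 100) = 79(T − 100); original water: 5099.6(T − 23.9)
5178.6 T = 42714 + 7900.2 + 121880 = 172495
T ≈ 33.31 °C — below 100 °C, confirming all the steam condensed.

T_f ≈ 33.3 °C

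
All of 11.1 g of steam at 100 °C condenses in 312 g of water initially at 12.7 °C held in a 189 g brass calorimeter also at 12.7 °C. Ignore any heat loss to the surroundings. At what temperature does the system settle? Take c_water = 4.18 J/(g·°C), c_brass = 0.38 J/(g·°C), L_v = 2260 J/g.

T_f ≈ 33.2 °C

Net heat exchanged in the isolated system is zero:
condense steam: −11.1·2260 = −25086; condensed water 100 °C→T: 46.4(T − 100); water warms: 312·4.18·(T − 12.7) = 1304.2(T − 12.7); cup: 71.82(T − 12.7)
1422.4 T = 25086 + 4639.8 + 17475 = 47201
T ≈ 33.18 °C, under the boiling point, so the assumption holds.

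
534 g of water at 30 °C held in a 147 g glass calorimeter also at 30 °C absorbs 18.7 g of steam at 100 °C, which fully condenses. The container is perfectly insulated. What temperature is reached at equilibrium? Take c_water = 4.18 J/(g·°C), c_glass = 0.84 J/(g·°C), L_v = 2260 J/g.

T_f ≈ 49.6 °C

Heat gained plus heat lost sum to zero:
steam→water at 100 °C releases m L_v = 18.7×2260 = 42262; condensate cools 100→T: 18.7×4.18×(T − 100) = 78.17(T − 100); water warms: 534×4.18×(T − 30) = 2232.1(T − 30); cup: 123.48(T − 30)
2433.8 T = 42262 + 7816.6 + 70668 = 120747
T ≈ 49.61 °C — below 100 °C, confirming all the steam condensed.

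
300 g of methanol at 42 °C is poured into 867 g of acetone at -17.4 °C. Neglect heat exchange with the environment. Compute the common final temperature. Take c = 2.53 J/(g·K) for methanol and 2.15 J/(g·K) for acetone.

T_f ≈ -0.2 °C

Taking heat into each body as positive, Σ m c ΔT = 0:
300×2.53×(T − 42) + 867×2.15×(T − (-17.4)) = 0
759(T − 42) + 1864(T − (-17.4)) = 0
(759 + 1864) T = 759×42 + 1864×(-17.4)
T = -556.47 / 2623 = -0.212 °C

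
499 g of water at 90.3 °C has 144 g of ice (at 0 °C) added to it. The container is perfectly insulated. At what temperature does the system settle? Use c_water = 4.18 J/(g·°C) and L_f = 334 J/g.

T_f ≈ 52.2 °C

Setting the total heat transfer to zero:
melt ice: 144×334 = 48096
  meltwater 0→T: 144×4.18×T = 601.92 T
  water: 2085.8(T − 90.3)
2687.7 T = 188350 − 48096 = 140254
T ≈ 52.18 °C — above 0 °C, consistent with complete melting.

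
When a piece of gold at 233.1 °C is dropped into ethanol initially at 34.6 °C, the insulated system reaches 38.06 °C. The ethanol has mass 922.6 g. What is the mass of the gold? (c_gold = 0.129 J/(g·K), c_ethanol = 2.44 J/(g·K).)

Heat lost by the gold = heat gained by the ethanol:
m×0.129×(233.1 − 38.06) = 922.6×2.44×(38.06 − 34.6)
25.16 m = 7789  ⇒  m ≈ 309.6 g

m ≈ 310 g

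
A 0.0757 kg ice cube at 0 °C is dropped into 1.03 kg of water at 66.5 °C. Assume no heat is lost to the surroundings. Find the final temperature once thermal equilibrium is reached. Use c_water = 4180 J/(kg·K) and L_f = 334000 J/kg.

T_f ≈ 56.5 °C

Setting the total heat transfer to zero:
latent heat to melt: 0.0757×334000 = 25284
  warm the meltwater: 316.43 T
  water cools: 1.03×4180×(T − 66.5) = 4305.4(T − 66.5)
4621.8 T = 286309 − 25284 = 261025
T ≈ 56.48 °C. Since T > 0 °C, the all-ice-melts assumption holds.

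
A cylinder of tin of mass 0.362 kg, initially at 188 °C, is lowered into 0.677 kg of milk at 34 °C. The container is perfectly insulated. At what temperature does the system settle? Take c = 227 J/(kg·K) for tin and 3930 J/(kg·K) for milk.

T_f ≈ 38.6 °C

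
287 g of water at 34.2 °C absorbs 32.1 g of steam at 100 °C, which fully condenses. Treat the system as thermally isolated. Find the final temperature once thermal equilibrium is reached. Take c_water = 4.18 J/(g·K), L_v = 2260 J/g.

T_f ≈ 95.2 °C

Conservation of energy gives ΣQ = 0:
steam→water at 100 °C releases m L_v = 32.1×2260 = 72546
  condensed water 100 °C→T: 134.18(T − 100)
  original water: 1199.7(T − 34.2)
1333.8 T = 72546 + 13418 + 41028 = 126992
T ≈ 95.21 °C, under the boiling point, so the assumption holds.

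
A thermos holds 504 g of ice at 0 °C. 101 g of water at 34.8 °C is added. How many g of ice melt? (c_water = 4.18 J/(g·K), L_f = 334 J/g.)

m_melted ≈ 44 g

Cooling the water to 0 °C releases 101×4.18×34.8 = 14692 J.
Fully melting the ice requires m_ice L_f = 504×334 = 168336 J.
14692 J < 168336 J, so only part of the ice melts and the system sits at 0 °C.
m_melted×334 = 14692  ⇒  m_melted ≈ 43.99 g.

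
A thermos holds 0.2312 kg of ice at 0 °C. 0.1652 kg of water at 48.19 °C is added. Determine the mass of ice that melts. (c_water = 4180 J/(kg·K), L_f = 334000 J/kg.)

Cooling the water to 0 °C releases 0.1652·4180·48.19 = 33277 J.
Fully melting the ice requires m_ice L_f = 0.2312·334000 = 77221 J.
That's not enough to melt it all — equilibrium is at 0 °C with ice remaining.
m_melt = 33277 / L_f = 0.09963 kg.

m_melted ≈ 0.0996 kg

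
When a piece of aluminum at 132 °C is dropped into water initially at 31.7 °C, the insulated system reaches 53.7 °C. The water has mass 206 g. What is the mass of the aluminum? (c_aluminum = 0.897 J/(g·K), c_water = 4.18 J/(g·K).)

m ≈ 270 g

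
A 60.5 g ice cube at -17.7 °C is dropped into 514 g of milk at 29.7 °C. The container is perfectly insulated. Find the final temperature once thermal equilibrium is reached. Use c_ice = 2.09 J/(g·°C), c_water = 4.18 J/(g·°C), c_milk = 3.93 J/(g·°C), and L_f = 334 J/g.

Taking heat into each body as positive, Σ m c ΔT = 0:
ice -17.7→0 °C: 60.5·2.09·17.7 = 2238.1; latent heat to melt: 60.5·334 = 20207; meltwater 0→T: 60.5·4.18·T = 252.89 T; milk cools: 514·3.93·(T − 29.7) = 2020(T − 29.7)
2272.9 T = 59995 − 22445 = 37550
T ≈ 16.52 °C. Since T > 0 °C, the all-ice-melts assumption holds.

T_f ≈ 16.5 °C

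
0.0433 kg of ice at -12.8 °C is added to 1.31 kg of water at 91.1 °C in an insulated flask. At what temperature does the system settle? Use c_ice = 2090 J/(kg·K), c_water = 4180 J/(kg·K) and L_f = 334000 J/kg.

T_f ≈ 85.4 °C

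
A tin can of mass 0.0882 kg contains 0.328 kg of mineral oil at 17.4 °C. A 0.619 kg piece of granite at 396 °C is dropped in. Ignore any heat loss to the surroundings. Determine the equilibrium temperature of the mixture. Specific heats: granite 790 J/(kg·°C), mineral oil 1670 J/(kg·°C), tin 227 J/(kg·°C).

T_f ≈ 192.6 °C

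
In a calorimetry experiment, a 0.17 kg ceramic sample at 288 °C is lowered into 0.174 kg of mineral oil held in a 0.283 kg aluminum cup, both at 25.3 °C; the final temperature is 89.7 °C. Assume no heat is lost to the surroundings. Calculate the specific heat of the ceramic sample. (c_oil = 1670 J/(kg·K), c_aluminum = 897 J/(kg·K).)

c ≈ 1040 J/(kg·K)

Heat gained plus heat lost sum to zero:
0.17×c×(89.7 − 288) + 0.174×1670×(89.7 − 25.3) + 0.283×897×(89.7 − 25.3) = 0
-33.71 c = -35061
c = -35061/-33.71 ≈ 1040 J/(kg·K)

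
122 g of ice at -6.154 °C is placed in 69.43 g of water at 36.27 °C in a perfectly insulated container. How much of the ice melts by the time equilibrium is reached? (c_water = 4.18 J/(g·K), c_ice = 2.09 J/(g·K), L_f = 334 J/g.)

Heat available from the water dropping to 0 °C: 69.43×4.18×36.27 = 10526 J.
Of that, 122×2.09×6.154 = 1569.1 J goes to bring the ice to 0 °C, leaving 8957 J.
Fully melting the ice requires m_ice L_f = 122×334 = 40748 J.
That's not enough to melt it all — equilibrium is at 0 °C with ice remaining.
m_melt = 8957 / L_f = 26.82 g.

m_melted ≈ 26.8 g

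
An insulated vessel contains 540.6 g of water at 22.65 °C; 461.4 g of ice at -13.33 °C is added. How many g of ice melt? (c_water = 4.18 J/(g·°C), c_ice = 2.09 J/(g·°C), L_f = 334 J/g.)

Water can give up m c ΔT = 540.6×4.18×22.65 = 51182 J before reaching 0 °C.
Of that, 461.4×2.09×13.33 = 12854 J goes to bring the ice to 0 °C, leaving 38328 J.
Melting all 461.4 g of ice would need 461.4×334 = 154108 J.
Since 38328 < 154108 J, not all the ice melts; equilibrium is at 0 °C.
Mass melted = 38328/334 ≈ 114.8 g.

m_melted ≈ 115 g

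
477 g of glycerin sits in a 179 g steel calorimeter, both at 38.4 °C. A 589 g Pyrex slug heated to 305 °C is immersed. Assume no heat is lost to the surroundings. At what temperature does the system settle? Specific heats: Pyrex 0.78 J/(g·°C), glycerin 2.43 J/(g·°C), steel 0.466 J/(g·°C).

T_f = Σ m_i c_i T_i / Σ m_i c_i:
T_f = (459.42·305 + 1159.1·38.4 + 83.41·38.4) / (459.42 + 1159.1 + 83.41)
    = 187836 / 1701.9 ≈ 110.37 °C

T_f ≈ 110.4 °C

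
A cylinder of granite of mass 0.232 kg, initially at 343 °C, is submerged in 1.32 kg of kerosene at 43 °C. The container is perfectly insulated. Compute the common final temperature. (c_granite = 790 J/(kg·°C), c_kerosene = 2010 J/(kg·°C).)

T_f ≈ 62.4 °C

Let T be the final temperature. ΣQ_i = 0:
0.232*790*(T − 343) + 1.32*2010*(T − 43) = 0
183.28(T − 343) + 2653.2(T − 43) = 0
(183.28 + 2653.2) T = 183.28*343 + 2653.2*43
T = 176953 / 2836.5 = 62.4 °C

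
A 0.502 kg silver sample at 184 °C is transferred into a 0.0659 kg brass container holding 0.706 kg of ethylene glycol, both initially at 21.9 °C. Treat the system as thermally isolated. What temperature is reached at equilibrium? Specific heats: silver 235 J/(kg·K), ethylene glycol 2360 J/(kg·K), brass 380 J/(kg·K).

T_f ≈ 32.5 °C

Energy conservation, ΣQ = 0:
0.502·235·(T − 184) + 0.706·2360·(T − 21.9) + 0.0659·380·(T − 21.9) = 0
1809.2 T = 58744
T = 58744 / 1809.2 = 32.5 °C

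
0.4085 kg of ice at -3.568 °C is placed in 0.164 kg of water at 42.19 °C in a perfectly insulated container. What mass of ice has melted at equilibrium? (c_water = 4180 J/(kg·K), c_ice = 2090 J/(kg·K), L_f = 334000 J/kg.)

Heat available from the water dropping to 0 °C: 0.164·4180·42.19 = 28922 J.
Warming the ice to 0 °C takes 0.4085·2090·3.568 = 3046.2 J, leaving 25876 J for melting.
Fully melting the ice requires m_ice L_f = 0.4085·334000 = 136439 J.
25876 J < 136439 J, so only part of the ice melts and the system sits at 0 °C.
m_melted·334000 = 25876  ⇒  m_melted ≈ 0.07747 kg.

m_melted ≈ 0.0775 kg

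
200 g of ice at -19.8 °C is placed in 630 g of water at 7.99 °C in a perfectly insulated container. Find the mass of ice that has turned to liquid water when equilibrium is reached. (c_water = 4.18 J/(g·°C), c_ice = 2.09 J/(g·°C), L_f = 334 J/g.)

m_melted ≈ 38.2 g

Water can give up m c ΔT = 630·4.18·7.99 = 21041 J before reaching 0 °C.
Warming the ice to 0 °C takes 200·2.09·19.8 = 8276.4 J, leaving 12764 J for melting.
Fully melting the ice requires m_ice L_f = 200·334 = 66800 J.
Since 12764 < 66800 J, not all the ice melts; equilibrium is at 0 °C.
m_melt = 12764 / L_f = 38.22 g.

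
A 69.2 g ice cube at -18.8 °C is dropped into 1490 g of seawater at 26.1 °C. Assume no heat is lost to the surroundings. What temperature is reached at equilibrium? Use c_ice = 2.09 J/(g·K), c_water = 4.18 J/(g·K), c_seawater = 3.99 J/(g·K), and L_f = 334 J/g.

Setting the total heat transfer to zero:
warm ice to 0 °C: 69.2·2.09·(0 − (-18.8)) = 2719
  latent heat to melt: 69.2·334 = 23113
  warm the meltwater: 289.26 T
  seawater cools: 1490·3.99·(T − 26.1) = 5945.1(T − 26.1)
6234.4 T = 155167 − 25832 = 129335
T ≈ 20.75 °C. Since T > 0 °C, the all-ice-melts assumption holds.

T_f ≈ 20.7 °C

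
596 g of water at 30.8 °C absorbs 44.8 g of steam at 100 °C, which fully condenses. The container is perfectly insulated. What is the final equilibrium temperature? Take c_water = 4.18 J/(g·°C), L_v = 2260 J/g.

T_f ≈ 73.4 °C

Conservation of energy gives ΣQ = 0:
latent heat released on condensation: 44.8·2260 = 101248
  condensate cools 100→T: 44.8·4.18·(T − 100) = 187.26(T − 100)
  water warms: 596·4.18·(T − 30.8) = 2491.3(T − 30.8)
2678.5 T = 101248 + 18726 + 76731 = 196706
T ≈ 73.44 °C, under the boiling point, so the assumption holds.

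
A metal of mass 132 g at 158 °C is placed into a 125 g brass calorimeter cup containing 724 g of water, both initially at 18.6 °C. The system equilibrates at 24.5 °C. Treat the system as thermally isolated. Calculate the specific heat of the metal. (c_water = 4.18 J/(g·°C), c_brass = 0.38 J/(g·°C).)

Setting the total heat transfer to zero:
132·c·(24.5 − 158) + 724·4.18·(24.5 − 18.6) + 125·0.38·(24.5 − 18.6) = 0
-17622 c = -18136
c = -18136/-17622 ≈ 1.029 J/(g·°C)

c ≈ 1.03 J/(g·°C)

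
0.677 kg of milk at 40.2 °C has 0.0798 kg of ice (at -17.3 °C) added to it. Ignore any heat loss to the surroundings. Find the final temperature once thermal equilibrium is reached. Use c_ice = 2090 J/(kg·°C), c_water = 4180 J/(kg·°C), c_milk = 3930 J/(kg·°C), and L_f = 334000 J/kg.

Let T be the final temperature. ΣQ_i = 0:
warm ice to 0 °C: 0.0798×2090×(0 − (-17.3)) = 2885.3; fusion: m_ice L_f = 0.0798×334000 = 26653; meltwater 0→T: 0.0798×4180×T = 333.56 T; milk cools: 0.677×3930×(T − 40.2) = 2660.6(T − 40.2)
2994.2 T = 106957 − 29539 = 77418
T ≈ 25.86 °C — above 0 °C, consistent with complete melting.

T_f ≈ 25.9 °C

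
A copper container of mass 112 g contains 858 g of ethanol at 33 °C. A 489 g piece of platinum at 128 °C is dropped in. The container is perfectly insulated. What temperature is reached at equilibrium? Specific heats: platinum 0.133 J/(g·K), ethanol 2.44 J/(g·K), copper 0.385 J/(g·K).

Let T be the final temperature. ΣQ_i = 0:
489×0.133×(T − 128) + 858×2.44×(T − 33) + 112×0.385×(T − 33) = 0
65.04(T − 128) + 2093.5(T − 33) + 43.12(T − 33) = 0
(65.04 + 2093.5 + 43.12) T = 65.04×128 + 2093.5×33 + 43.12×33
T = 78834/2201.7 ≈ 35.81 °C

T_f ≈ 35.8 °C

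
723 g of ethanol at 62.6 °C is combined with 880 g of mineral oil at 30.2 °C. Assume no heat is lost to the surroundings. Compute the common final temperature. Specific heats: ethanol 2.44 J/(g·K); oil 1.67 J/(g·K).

Conservation of energy gives ΣQ = 0:
723×2.44×(T − 62.6) + 880×1.67×(T − 30.2) = 0
3233.7 T = 154816
T = 154816/3233.7 ≈ 47.88 °C

T_f ≈ 47.9 °C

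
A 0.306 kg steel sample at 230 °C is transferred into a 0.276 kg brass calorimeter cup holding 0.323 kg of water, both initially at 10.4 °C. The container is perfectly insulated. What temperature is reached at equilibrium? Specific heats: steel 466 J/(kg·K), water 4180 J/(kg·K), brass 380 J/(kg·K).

Energy conservation, ΣQ = 0:
0.306×466×(T − 230) + 0.323×4180×(T − 10.4) + 0.276×380×(T − 10.4) = 0
142.6(T − 230) + 1350.1(T − 10.4) + 104.88(T − 10.4) = 0
(142.6 + 1350.1 + 104.88) T = 142.6×230 + 1350.1×10.4 + 104.88×10.4
T = 47929 / 1597.6 = 30 °C

T_f ≈ 30.0 °C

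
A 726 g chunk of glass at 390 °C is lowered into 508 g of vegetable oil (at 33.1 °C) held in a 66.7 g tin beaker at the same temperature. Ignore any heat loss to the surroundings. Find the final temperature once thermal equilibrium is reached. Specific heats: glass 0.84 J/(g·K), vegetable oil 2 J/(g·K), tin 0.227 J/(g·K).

T_f = Σ m_i c_i T_i / Σ m_i c_i:
T_f = (609.84×390 + 1016×33.1 + 15.14×33.1) / (609.84 + 1016 + 15.14)
    = 271968 / 1641 ≈ 165.74 °C

T_f ≈ 165.7 °C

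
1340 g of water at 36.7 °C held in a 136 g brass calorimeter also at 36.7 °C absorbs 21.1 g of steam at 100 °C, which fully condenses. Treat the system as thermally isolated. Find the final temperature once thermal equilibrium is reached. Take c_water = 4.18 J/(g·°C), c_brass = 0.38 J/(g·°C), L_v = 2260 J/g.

Net heat exchanged in the isolated system is zero:
condense steam: −21.1·2260 = −47686
  condensate cools 100→T: 21.1·4.18·(T − 100) = 88.2(T − 100)
  water warms: 1340·4.18·(T − 36.7) = 5601.2(T − 36.7)
  cup: 51.68(T − 36.7)
5741.1 T = 47686 + 8819.8 + 207461 = 263966
T ≈ 45.98 °C (< 100 °C, so full condensation is consistent).

T_f ≈ 46.0 °C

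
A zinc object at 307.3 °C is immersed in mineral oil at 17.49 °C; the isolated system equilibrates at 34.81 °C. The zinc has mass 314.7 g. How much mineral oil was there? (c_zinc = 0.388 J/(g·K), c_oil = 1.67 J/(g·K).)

m ≈ 1150 g

|Q_zinc| = |Q_oil|:
314.7×0.388×(307.3 − 34.81) = m×1.67×(34.81 − 17.49)
28.92 m = 33272  ⇒  m ≈ 1150 g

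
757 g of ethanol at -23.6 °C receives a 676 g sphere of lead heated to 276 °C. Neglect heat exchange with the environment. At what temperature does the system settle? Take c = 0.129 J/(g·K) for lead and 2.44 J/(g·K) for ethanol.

Net heat exchanged in the isolated system is zero:
676×0.129×(T − 276) + 757×2.44×(T − (-23.6)) = 0
87.2(T − 276) + 1847.1(T − (-23.6)) = 0
1934.3 T = -19523
T = -19523 / 1934.3 = -10.1 °C

T_f ≈ -10.1 °C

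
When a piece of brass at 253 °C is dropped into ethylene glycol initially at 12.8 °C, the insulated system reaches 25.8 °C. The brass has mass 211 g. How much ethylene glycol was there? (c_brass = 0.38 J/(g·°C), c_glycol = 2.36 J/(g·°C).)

m ≈ 594 g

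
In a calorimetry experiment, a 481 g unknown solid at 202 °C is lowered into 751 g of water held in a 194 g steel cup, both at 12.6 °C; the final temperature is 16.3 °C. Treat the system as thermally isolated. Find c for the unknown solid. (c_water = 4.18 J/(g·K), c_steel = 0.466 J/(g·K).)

c ≈ 0.134 J/(g·K)

Conservation of energy gives ΣQ = 0:
481·c·(16.3 − 202) + 751·4.18·(16.3 − 12.6) + 194·0.466·(16.3 − 12.6) = 0
-89322 c = -11949
c = -11949/-89322 ≈ 0.1338 J/(g·K)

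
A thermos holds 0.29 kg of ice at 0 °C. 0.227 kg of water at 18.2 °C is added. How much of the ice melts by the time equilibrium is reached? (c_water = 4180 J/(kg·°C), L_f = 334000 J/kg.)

Cooling the water to 0 °C releases 0.227×4180×18.2 = 17269 J.
To melt every bit of ice: 0.29×334000 = 96860 J.
That's not enough to melt it all — equilibrium is at 0 °C with ice remaining.
Mass melted = 17269/334000 ≈ 0.0517 kg.

m_melted ≈ 0.0517 kg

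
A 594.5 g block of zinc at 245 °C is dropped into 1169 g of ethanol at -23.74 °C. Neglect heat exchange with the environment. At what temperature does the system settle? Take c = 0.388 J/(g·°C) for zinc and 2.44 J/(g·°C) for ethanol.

T_f ≈ -3.6 °C

Set heat shed by the hot body equal to heat absorbed by the cold body:
594.5*0.388*(245 − T) = 1169*2.44*(T − (-23.74))
230.67(245 − T) = 2852.4(T − (-23.74))
3083 T = -11202  ⇒  T ≈ -3.63 °C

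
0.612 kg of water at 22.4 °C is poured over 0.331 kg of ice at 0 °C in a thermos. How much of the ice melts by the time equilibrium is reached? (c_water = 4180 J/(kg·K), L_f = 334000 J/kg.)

Water can give up m c ΔT = 0.612·4180·22.4 = 57303 J before reaching 0 °C.
Fully melting the ice requires m_ice L_f = 0.331·334000 = 110554 J.
That's not enough to melt it all — equilibrium is at 0 °C with ice remaining.
m_melt = 57303 / L_f = 0.1716 kg.

m_melted ≈ 0.172 kg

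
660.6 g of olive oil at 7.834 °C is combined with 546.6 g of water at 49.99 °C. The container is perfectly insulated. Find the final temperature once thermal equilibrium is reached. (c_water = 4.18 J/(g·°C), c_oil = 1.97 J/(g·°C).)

T_f ≈ 34.7 °C

Set heat shed by the hot body equal to heat absorbed by the cold body:
546.6×4.18×(49.99 − T) = 660.6×1.97×(T − 7.834)
2284.8(49.99 − T) = 1301.4(T − 7.834)
3586.2 T = 124412  ⇒  T ≈ 34.69 °C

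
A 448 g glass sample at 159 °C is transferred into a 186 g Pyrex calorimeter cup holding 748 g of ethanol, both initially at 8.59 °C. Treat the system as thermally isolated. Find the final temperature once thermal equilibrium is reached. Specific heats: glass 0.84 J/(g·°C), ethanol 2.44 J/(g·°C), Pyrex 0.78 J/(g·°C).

Energy conservation, ΣQ = 0:
448*0.84*(T − 159) + 748*2.44*(T − 8.59) + 186*0.78*(T − 8.59) = 0
(376.32 + 1825.1 + 145.08) T = 376.32*159 + 1825.1*8.59 + 145.08*8.59
T = 76759/2346.5 ≈ 32.71 °C

T_f ≈ 32.7 °C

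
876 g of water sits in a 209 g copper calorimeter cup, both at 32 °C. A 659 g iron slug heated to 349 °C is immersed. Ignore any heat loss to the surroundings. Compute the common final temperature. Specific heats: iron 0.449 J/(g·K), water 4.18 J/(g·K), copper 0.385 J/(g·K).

Let T be the final temperature. ΣQ_i = 0:
659×0.449×(T − 349) + 876×4.18×(T − 32) + 209×0.385×(T − 32) = 0
(295.89 + 3661.7 + 80.47) T = 295.89×349 + 3661.7×32 + 80.47×32
T ≈ 55.23 °C

T_f ≈ 55.2 °C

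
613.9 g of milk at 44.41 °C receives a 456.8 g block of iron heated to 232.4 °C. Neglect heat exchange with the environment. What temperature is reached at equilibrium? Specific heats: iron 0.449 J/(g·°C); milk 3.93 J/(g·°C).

T_f is the heat-capacity-weighted average of the initial temperatures:
T_f = (205.1*232.4 + 2412.6*44.41) / (205.1 + 2412.6)
    = 154811 / 2617.7 ≈ 59.14 °C

T_f ≈ 59.1 °C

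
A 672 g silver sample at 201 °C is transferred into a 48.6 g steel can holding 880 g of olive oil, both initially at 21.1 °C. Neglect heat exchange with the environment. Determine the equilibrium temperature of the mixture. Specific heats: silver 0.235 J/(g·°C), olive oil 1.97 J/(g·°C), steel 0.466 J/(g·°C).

T_f ≈ 35.9 °C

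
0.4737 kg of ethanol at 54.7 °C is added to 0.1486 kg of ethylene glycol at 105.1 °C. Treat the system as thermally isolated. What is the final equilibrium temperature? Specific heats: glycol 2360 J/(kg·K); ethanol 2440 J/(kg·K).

T_f ≈ 66.4 °C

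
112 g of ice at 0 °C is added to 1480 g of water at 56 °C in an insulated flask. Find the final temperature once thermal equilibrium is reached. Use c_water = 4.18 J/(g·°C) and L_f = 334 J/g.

Energy balance with sensible and latent terms:
latent heat to melt: 112·334 = 37408; warm the meltwater: 468.16 T; water cools: 1480·4.18·(T − 56) = 6186.4(T − 56)
6654.6 T = 346438 − 37408 = 309030
T ≈ 46.44 °C (positive, so assuming full melt was valid).

T_f ≈ 46.4 °C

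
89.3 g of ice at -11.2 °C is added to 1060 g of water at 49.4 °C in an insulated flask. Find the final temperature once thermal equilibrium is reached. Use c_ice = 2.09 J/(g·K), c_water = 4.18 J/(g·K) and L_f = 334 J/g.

T_f ≈ 38.9 °C

Energy balance with sensible and latent terms:
ice -11.2→0 °C: 89.3·2.09·11.2 = 2090.3; melt ice: 89.3·334 = 29826; meltwater 0→T: 89.3·4.18·T = 373.27 T; water cools: 1060·4.18·(T − 49.4) = 4430.8(T − 49.4)
4804.1 T = 218882 − 31917 = 186965
T ≈ 38.92 °C. Since T > 0 °C, the all-ice-melts assumption holds.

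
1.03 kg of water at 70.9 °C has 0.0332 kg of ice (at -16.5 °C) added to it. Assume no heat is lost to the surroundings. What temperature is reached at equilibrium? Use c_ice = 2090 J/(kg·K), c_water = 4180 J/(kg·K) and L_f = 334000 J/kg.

Conservation of energy gives ΣQ = 0:
warm ice to 0 °C: 0.0332·2090·(0 − (-16.5)) = 1144.9; melt ice: 0.0332·334000 = 11089; meltwater 0→T: 0.0332·4180·T = 138.78 T; water: 4305.4(T − 70.9)
4444.2 T = 305253 − 12234 = 293019
T ≈ 65.93 °C (positive, so assuming full melt was valid).

T_f ≈ 65.9 °C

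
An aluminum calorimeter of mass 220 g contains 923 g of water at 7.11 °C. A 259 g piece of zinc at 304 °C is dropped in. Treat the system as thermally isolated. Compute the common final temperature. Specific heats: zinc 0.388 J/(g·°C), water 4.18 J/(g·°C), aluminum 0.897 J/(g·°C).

T_f is the heat-capacity-weighted average of the initial temperatures:
T_f = (100.49×304 + 3858.1×7.11 + 197.34×7.11) / (100.49 + 3858.1 + 197.34)
    = 59384 / 4156 ≈ 14.29 °C

T_f ≈ 14.3 °C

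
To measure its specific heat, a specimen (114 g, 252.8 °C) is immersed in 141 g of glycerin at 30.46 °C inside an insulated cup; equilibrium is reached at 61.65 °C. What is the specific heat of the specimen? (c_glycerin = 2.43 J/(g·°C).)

Setting the total heat transfer to zero:
114×c×(61.65 − 252.8) + 141×2.43×(61.65 − 30.46) = 0
-21791 c = -10687
c = -10687/-21791 ≈ 0.4904 J/(g·°C)

c ≈ 0.49 J/(g·°C)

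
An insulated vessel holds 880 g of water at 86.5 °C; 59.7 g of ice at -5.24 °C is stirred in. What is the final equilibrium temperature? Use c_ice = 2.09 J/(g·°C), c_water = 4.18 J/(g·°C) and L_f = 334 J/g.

T_f ≈ 75.8 °C

Net heat exchanged in the isolated system is zero:
warm ice to 0 °C: 59.7×2.09×(0 − (-5.24)) = 653.81; latent heat to melt: 59.7×334 = 19940; warm the meltwater: 249.55 T; water: 3678.4(T − 86.5)
3927.9 T = 318182 − 20594 = 297588
T ≈ 75.76 °C (positive, so assuming full melt was valid).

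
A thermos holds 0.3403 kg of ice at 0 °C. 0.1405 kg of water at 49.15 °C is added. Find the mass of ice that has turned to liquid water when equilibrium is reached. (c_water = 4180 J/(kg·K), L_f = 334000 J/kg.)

m_melted ≈ 0.0864 kg

Water can give up m c ΔT = 0.1405×4180×49.15 = 28865 J before reaching 0 °C.
Fully melting the ice requires m_ice L_f = 0.3403×334000 = 113660 J.
That's not enough to melt it all — equilibrium is at 0 °C with ice remaining.
Mass melted = 28865/334000 ≈ 0.08642 kg.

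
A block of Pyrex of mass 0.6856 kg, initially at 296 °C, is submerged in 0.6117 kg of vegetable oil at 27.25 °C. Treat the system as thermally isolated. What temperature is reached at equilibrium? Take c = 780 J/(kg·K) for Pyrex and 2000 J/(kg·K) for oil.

T_f ≈ 109.0 °C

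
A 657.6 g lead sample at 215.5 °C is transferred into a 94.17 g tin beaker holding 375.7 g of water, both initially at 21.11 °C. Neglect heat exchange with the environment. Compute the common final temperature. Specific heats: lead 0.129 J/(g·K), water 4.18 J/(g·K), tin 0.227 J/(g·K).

T_f = Σ m_i c_i T_i / Σ m_i c_i:
T_f = (84.83·215.5 + 1570.4·21.11 + 21.38·21.11) / (84.83 + 1570.4 + 21.38)
    = 51884 / 1676.6 ≈ 30.95 °C

T_f ≈ 30.9 °C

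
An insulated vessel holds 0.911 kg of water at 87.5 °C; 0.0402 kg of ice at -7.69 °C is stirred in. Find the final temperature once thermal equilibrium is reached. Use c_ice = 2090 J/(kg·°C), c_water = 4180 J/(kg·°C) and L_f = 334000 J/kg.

T_f ≈ 80.3 °C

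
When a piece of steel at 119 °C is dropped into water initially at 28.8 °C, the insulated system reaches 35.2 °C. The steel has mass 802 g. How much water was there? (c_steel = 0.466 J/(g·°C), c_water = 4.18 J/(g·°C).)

m ≈ 1170 g

Setting the total heat transfer to zero:
802×0.466×(35.2 − 119) + m×4.18×(35.2 − 28.8) = 0
26.75 m = 31319
m = 31319/26.75 ≈ 1171 g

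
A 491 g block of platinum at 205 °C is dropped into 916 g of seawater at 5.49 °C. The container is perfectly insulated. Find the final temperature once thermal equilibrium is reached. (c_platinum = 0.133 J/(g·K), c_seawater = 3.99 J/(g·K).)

Taking heat into each body as positive, Σ m c ΔT = 0:
491×0.133×(T − 205) + 916×3.99×(T − 5.49) = 0
65.3(T − 205) + 3654.8(T − 5.49) = 0
3720.1 T = 33452
T = 33452/3720.1 ≈ 8.99 °C

T_f ≈ 9.0 °C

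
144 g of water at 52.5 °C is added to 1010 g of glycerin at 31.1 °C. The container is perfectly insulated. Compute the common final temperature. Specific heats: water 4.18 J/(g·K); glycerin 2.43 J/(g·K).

Conservation of energy gives ΣQ = 0:
144×4.18×(T − 52.5) + 1010×2.43×(T − 31.1) = 0
601.92(T − 52.5) + 2454.3(T − 31.1) = 0
3056.2 T = 107930
T = 107930 / 3056.2 = 35.3 °C

T_f ≈ 35.3 °C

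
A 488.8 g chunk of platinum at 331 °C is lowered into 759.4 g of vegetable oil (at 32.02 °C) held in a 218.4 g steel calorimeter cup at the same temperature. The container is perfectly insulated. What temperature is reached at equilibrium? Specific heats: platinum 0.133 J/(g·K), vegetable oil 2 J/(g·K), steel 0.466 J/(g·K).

Conservation of energy gives ΣQ = 0:
488.8*0.133*(T − 331) + 759.4*2*(T − 32.02) + 218.4*0.466*(T − 32.02) = 0
(65.01 + 1518.8 + 101.77) T = 65.01*331 + 1518.8*32.02 + 101.77*32.02
T = 73409 / 1685.6 = 43.6 °C

T_f ≈ 43.6 °C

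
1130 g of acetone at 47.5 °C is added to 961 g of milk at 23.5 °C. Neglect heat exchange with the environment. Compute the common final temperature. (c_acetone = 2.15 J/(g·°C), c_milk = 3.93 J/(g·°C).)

T_f ≈ 32.9 °C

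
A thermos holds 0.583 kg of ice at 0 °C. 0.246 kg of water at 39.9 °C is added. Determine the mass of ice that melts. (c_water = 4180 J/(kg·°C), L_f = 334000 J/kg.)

m_melted ≈ 0.123 kg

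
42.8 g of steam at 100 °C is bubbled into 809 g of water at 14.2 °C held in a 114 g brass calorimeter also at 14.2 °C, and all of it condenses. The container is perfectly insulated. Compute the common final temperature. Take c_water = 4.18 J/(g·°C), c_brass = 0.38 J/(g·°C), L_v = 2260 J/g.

T_f ≈ 45.3 °C

Let T be the final temperature. ΣQ_i = 0:
latent heat released on condensation: 42.8×2260 = 96728
  condensate cools 100→T: 42.8×4.18×(T − 100) = 178.9(T − 100)
  original water: 3381.6(T − 14.2)
  brass cup: 114×0.38×(T − 14.2) = 43.32(T − 14.2)
3603.8 T = 96728 + 17890 + 48634 = 163253
T ≈ 45.30 °C, under the boiling point, so the assumption holds.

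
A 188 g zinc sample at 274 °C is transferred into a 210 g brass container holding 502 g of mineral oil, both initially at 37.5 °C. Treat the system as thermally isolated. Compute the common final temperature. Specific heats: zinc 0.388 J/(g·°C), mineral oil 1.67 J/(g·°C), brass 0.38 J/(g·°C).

T_f ≈ 54.9 °C

Conservation of energy gives ΣQ = 0:
188*0.388*(T − 274) + 502*1.67*(T − 37.5) + 210*0.38*(T − 37.5) = 0
(72.94 + 838.34 + 79.8) T = 72.94*274 + 838.34*37.5 + 79.8*37.5
T = 54417 / 991.08 = 54.9 °C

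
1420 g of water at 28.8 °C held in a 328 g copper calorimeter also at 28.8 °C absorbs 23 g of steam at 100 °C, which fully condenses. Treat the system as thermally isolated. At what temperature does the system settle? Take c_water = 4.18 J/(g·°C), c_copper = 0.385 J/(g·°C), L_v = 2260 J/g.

Setting the total heat transfer to zero:
steam→water at 100 °C releases m L_v = 23·2260 = 51980; condensed water 100 °C→T: 96.14(T − 100); original water: 5935.6(T − 28.8); copper cup: 328·0.385·(T − 28.8) = 126.28(T − 28.8)
6158 T = 51980 + 9614 + 174582 = 236176
T ≈ 38.35 °C (< 100 °C, so full condensation is consistent).

T_f ≈ 38.4 °C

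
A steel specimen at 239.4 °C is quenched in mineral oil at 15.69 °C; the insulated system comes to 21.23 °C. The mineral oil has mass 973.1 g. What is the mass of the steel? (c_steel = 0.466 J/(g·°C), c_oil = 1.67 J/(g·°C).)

m ≈ 88.6 g

Taking heat into each body as positive, Σ m c ΔT = 0:
m×0.466×(21.23 − 239.4) + 973.1×1.67×(21.23 − 15.69) = 0
-101.67 m = -9002.9
m = -9002.9/-101.67 ≈ 88.55 g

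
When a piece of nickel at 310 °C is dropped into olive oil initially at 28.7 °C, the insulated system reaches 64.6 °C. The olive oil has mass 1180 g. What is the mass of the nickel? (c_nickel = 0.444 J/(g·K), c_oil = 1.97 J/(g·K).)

m ≈ 766 g

|Q_nickel| = |Q_oil|:
m×0.444×(310 − 64.6) = 1180×1.97×(64.6 − 28.7)
108.96 m = 83453  ⇒  m ≈ 765.9 g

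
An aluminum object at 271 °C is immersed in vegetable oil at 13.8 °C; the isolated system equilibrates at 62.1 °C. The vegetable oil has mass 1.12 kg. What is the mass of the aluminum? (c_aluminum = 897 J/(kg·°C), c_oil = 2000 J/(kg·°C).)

m ≈ 0.577 kg

Heat lost by the aluminum = heat gained by the oil:
m·897·(271 − 62.1) = 1.12·2000·(62.1 − 13.8)
187383 m = 108192  ⇒  m ≈ 0.5774 kg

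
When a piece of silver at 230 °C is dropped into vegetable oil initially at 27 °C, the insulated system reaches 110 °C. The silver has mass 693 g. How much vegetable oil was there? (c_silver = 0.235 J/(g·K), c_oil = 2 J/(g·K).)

m ≈ 118 g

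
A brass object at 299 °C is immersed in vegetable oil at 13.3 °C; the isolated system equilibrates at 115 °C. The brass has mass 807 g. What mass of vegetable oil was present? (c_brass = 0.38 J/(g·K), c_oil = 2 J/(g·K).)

m ≈ 277 g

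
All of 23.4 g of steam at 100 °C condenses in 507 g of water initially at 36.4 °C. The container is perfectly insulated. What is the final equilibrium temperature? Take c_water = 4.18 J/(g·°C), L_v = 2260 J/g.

Sum of m c ΔT and latent-heat terms is zero:
steam→water at 100 °C releases m L_v = 23.4·2260 = 52884; condensed water 100 °C→T: 97.81(T − 100); water warms: 507·4.18·(T − 36.4) = 2119.3(T − 36.4)
2217.1 T = 52884 + 9781.2 + 77141 = 139806
T ≈ 63.06 °C, under the boiling point, so the assumption holds.

T_f ≈ 63.1 °C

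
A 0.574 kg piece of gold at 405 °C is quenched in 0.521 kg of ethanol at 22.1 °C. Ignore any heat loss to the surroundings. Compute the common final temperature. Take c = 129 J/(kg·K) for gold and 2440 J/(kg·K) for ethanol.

With ΣQ=0 the equilibrium temperature is the m·c-weighted mean:
T_f = (74.05*405 + 1271.2*22.1) / (74.05 + 1271.2)
    = 58083 / 1345.3 ≈ 43.18 °C

T_f ≈ 43.2 °C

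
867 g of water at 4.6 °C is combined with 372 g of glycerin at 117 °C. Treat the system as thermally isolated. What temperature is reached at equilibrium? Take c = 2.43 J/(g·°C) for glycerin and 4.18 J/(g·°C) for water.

T_f ≈ 27.0 °C

T_f = Σ m_i c_i T_i / Σ m_i c_i:
T_f = (903.96*117 + 3624.1*4.6) / (903.96 + 3624.1)
    = 122434 / 4528 ≈ 27.04 °C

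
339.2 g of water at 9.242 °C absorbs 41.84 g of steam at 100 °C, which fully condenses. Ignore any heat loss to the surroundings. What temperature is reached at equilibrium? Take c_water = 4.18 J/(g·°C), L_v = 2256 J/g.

Energy balance with sensible and latent terms:
steam→water at 100 °C releases m L_v = 41.84·2256 = 94391; condensate cools 100→T: 41.84·4.18·(T − 100) = 174.89(T − 100); original water: 1417.9(T − 9.242)
1592.7 T = 94391 + 17489 + 13104 = 124984
T ≈ 78.47 °C, under the boiling point, so the assumption holds.

T_f ≈ 78.5 °C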